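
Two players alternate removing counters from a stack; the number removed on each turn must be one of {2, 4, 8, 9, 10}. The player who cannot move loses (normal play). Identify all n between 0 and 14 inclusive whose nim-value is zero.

0, 1, 6, 7, 12, 13

n :  0  1  2  3  4  5  6  7  8  9 10 11 12 13 14
G :  0  0  1  1  2  2  0  0  1  1  2  2  0  0  1
P-positions are exactly the n with G(n) = 0.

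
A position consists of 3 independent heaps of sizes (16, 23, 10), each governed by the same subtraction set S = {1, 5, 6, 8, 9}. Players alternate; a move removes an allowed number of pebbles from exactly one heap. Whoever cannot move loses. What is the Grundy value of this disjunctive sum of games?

1

All heaps use S = {1, 5, 6, 8, 9}:
n :  0  1  2  3  4  5  6  7  8  9 10 11 12 13 14 15 16 17 18 19 20 21 22 23
G :  0  1  0  1  0  1  2  3  2  3  2  3  4  5  0  1  0  1  0  1  2  3  2  3
Heap A: G(16) = 0.
Heap B: G(23) = 3.
Heap C: G(10) = 2.
Combined Grundy value = 0 ⊕ 3 ⊕ 2 = 1.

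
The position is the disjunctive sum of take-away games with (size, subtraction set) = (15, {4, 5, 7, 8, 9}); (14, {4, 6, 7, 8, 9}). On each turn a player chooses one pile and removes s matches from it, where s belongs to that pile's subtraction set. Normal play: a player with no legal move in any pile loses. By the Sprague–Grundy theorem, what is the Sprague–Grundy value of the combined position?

0

Pile A, S = {4, 5, 7, 8, 9}:
n :  0  1  2  3  4  5  6  7  8  9 10 11 12 13 14 15
G :  0  0  0  0  1  1  1  1  2  2  2  2  3  0  0  0
G_A(15) = 0.
Pile B, S = {4, 6, 7, 8, 9}:
G(0) = 0
G(1) = mex{} = 0
G(2) = mex{} = 0
G(3) = mex{} = 0
G(4) = mex{0} = 1
G(5) = mex{0} = 1
G(6) = mex{0,0} = 1
G(7) = mex{0,0,0} = 1
G(8) = mex{1,0,0,0} = 2
G(9) = mex{1,0,0,0,0} = 2
G(10) = mex{1,1,0,0,0} = 2
G(11) = mex{1,1,1,0,0} = 2
G(12) = mex{2,1,1,1,0} = 3
G(13) = mex{2,1,1,1,1} = 0
G(14) = mex{2,2,1,1,1} = 0
G_B(14) = 0.
Combined Grundy value = 0 ⊕ 0 = 0.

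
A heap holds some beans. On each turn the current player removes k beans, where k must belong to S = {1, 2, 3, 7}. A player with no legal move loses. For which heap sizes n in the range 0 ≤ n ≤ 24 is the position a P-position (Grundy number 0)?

n :  0  1  2  3  4  5  6  7  8  9 10 11 12 13 14 15 16 17 18 19 20 21 22 23 24
G :  0  1  2  3  0  1  2  3  0  1  2  3  0  1  2  3  0  1  2  3  0  1  2  3  0
P-positions are exactly the n with G(n) = 0.

0, 4, 8, 12, 16, 20, 24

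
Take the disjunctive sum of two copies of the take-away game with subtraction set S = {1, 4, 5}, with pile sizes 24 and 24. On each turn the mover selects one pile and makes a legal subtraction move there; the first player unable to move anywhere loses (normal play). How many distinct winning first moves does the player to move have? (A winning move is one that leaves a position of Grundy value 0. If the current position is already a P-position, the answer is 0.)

All piles use S = {1, 4, 5}:
G(0) = 0
G(1) = mex{0} = 1
G(2) = mex{1} = 0
G(3) = mex{0} = 1
G(4) = mex{1,0} = 2
G(5) = mex{2,1,0} = 3
G(6) = mex{3,0,1} = 2
G(7) = mex{2,1,0} = 3
G(8) = mex{3,2,1} = 0
G(9) = mex{0,3,2} = 1
G(10) = mex{1,2,3} = 0
G(11) = mex{0,3,2} = 1
G(12) = mex{1,0,3} = 2
G(13) = mex{2,1,0} = 3
G(14) = mex{3,0,1} = 2
G(15) = mex{2,1,0} = 3
G(16) = mex{3,2,1} = 0
G(17) = mex{0,3,2} = 1
G(18) = mex{1,2,3} = 0
G(19) = mex{0,3,2} = 1
G(20) = mex{1,0,3} = 2
G(21) = mex{2,1,0} = 3
G(22) = mex{3,0,1} = 2
G(23) = mex{2,1,0} = 3
G(24) = mex{3,2,1} = 0
Pile A: G(24) = 0.
Pile B: G(24) = 0.
Combined Grundy value = 0 ⊕ 0 = 0.
A winning move leaves total XOR = 0, i.e. changes one component's Grundy value g to g ⊕ X where X is the current total.
Pile A: target g' = 0⊕0 = 0, but every legal move changes the Grundy value (mex property), so 0 moves.
Pile B: target g' = 0⊕0 = 0, but every legal move changes the Grundy value (mex property), so 0 moves.

0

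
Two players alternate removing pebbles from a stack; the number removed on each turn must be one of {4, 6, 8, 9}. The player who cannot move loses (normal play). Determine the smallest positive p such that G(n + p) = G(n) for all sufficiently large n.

G(0) = 0
G(1) = mex{} = 0
G(2) = mex{} = 0
G(3) = mex{} = 0
G(4) = mex{0} = 1
G(5) = mex{0} = 1
G(6) = mex{0,0} = 1
G(7) = mex{0,0} = 1
G(8) = mex{1,0,0} = 2
G(9) = mex{1,0,0,0} = 2
G(10) = mex{1,1,0,0} = 2
G(11) = mex{1,1,0,0} = 2
G(12) = mex{2,1,1,0} = 3
G(13) = mex{2,1,1,1} = 0
G(14) = mex{2,2,1,1} = 0
G(15) = mex{2,2,1,1} = 0
G(16) = mex{3,2,2,1} = 0
G(17) = mex{0,2,2,2} = 1
G(18) = mex{0,3,2,2} = 1
G(19) = mex{0,0,2,2} = 1
G(20) = mex{0,0,3,2} = 1
G(21) = mex{1,0,0,3} = 2
G(22) = mex{1,0,0,0} = 2
G(23) = mex{1,1,0,0} = 2
G(24) = mex{1,1,0,0} = 2
G(25) = mex{2,1,1,0} = 3
G(26) = mex{2,1,1,1} = 0
G(27) = mex{2,2,1,1} = 0
G(n+13) = G(n) holds for n = 0,…,8 (a full window of length max(S) = 9), so the sequence is purely periodic with period 13.

13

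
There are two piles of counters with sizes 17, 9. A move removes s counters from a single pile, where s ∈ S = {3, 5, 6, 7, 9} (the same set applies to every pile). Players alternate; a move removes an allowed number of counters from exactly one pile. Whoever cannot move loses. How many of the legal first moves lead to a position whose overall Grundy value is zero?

4

All piles use S = {3, 5, 6, 7, 9}:
G(0) = 0
G(1) = mex{} = 0
G(2) = mex{} = 0
G(3) = mex{0} = 1
G(4) = mex{0} = 1
G(5) = mex{0,0} = 1
G(6) = mex{1,0,0} = 2
G(7) = mex{1,0,0,0} = 2
G(8) = mex{1,1,0,0} = 2
G(9) = mex{2,1,1,0,0} = 3
G(10) = mex{2,1,1,1,0} = 3
G(11) = mex{2,2,1,1,0} = 3
G(12) = mex{3,2,2,1,1} = 0
G(13) = mex{3,2,2,2,1} = 0
G(14) = mex{3,3,2,2,1} = 0
G(15) = mex{0,3,3,2,2} = 1
G(16) = mex{0,3,3,3,2} = 1
G(17) = mex{0,0,3,3,2} = 1
Pile A: G(17) = 1.
Pile B: G(9) = 3.
Combined Grundy value = 1 ⊕ 3 = 2.
A winning move leaves total XOR = 0, i.e. changes one component's Grundy value g to g ⊕ X where X is the current total.
Pile A: need g' = 1⊕2 = 3. Options: 17−3→G=0, 17−5→G=0, 17−6→G=3, 17−7→G=3, 17−9→G=2. Hits: 2.
Pile B: need g' = 3⊕2 = 1. Options: 9−3→G=2, 9−5→G=1, 9−6→G=1, 9−7→G=0, 9−9→G=0. Hits: 2.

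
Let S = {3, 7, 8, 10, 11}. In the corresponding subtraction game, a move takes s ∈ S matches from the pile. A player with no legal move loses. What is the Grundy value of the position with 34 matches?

0

G(0) = 0
G(1) = mex{} = 0
G(2) = mex{} = 0
G(3) = mex{0} = 1
G(4) = mex{0} = 1
G(5) = mex{0} = 1
G(6) = mex{1} = 0
G(7) = mex{1,0} = 2
G(8) = mex{1,0,0} = 2
G(9) = mex{0,0,0} = 1
G(10) = mex{2,1,0,0} = 3
G(11) = mex{2,1,1,0,0} = 3
G(12) = mex{1,1,1,0,0} = 2
G(13) = mex{3,0,1,1,0} = 2
G(14) = mex{3,2,0,1,1} = 4
G(15) = mex{2,2,2,1,1} = 0
G(16) = mex{2,1,2,0,1} = 3
G(17) = mex{4,3,1,2,0} = 5
G(18) = mex{0,3,3,2,2} = 1
G(19) = mex{3,2,3,1,2} = 0
G(20) = mex{5,2,2,3,1} = 0
G(21) = mex{1,4,2,3,3} = 0
G(22) = mex{0,0,4,2,3} = 1
G(23) = mex{0,3,0,2,2} = 1
G(24) = mex{0,5,3,4,2} = 1
G(25) = mex{1,1,5,0,4} = 2
G(26) = mex{1,0,1,3,0} = 2
G(27) = mex{1,0,0,5,3} = 2
G(28) = mex{2,0,0,1,5} = 3
G(29) = mex{2,1,0,0,1} = 3
G(30) = mex{2,1,1,0,0} = 3
G(31) = mex{3,1,1,0,0} = 2
G(32) = mex{3,2,1,1,0} = 4
G(33) = mex{3,2,2,1,1} = 0
G(34) = mex{2,2,2,1,1} = 0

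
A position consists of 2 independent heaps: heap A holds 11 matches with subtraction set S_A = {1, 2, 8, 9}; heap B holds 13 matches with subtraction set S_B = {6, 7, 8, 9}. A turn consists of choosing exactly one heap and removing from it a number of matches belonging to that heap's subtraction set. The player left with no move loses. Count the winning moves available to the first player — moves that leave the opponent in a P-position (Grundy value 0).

3

Heap A, S = {1, 2, 8, 9}:
n :  0  1  2  3  4  5  6  7  8  9 10 11
G :  0  1  2  0  1  2  0  1  2  3  0  1
G_A(11) = 1.
Heap B, S = {6, 7, 8, 9}:
n :  0  1  2  3  4  5  6  7  8  9 10 11 12 13
G :  0  0  0  0  0  0  1  1  1  1  1  1  2  2
G_B(13) = 2.
Combined Grundy value = 1 ⊕ 2 = 3.
A winning move leaves total XOR = 0, i.e. changes one component's Grundy value g to g ⊕ X where X is the current total.
Heap A: need g' = 1⊕3 = 2. Options: 11−1→G=0, 11−2→G=3, 11−8→G=0, 11−9→G=2. Hits: 1.
Heap B: need g' = 2⊕3 = 1. Options: 13−6→G=1, 13−7→G=1, 13−8→G=0, 13−9→G=0. Hits: 2.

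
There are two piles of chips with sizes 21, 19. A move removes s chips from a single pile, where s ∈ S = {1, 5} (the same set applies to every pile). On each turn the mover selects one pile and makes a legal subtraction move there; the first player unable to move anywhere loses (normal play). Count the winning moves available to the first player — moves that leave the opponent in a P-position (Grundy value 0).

0

All piles use S = {1, 5}:
G(0) = 0
G(1) = mex{0} = 1
G(2) = mex{1} = 0
G(3) = mex{0} = 1
G(4) = mex{1} = 0
G(5) = mex{0,0} = 1
G(6) = mex{1,1} = 0
G(7) = mex{0,0} = 1
G(8) = mex{1,1} = 0
G(9) = mex{0,0} = 1
G(10) = mex{1,1} = 0
G(11) = mex{0,0} = 1
G(12) = mex{1,1} = 0
G(13) = mex{0,0} = 1
G(14) = mex{1,1} = 0
G(15) = mex{0,0} = 1
G(16) = mex{1,1} = 0
G(17) = mex{0,0} = 1
G(18) = mex{1,1} = 0
G(19) = mex{0,0} = 1
G(20) = mex{1,1} = 0
G(21) = mex{0,0} = 1
Pile A: G(21) = 1.
Pile B: G(19) = 1.
Combined Grundy value = 1 ⊕ 1 = 0.
A winning move leaves total XOR = 0, i.e. changes one component's Grundy value g to g ⊕ X where X is the current total.
Pile A: target g' = 1⊕0 = 1, but every legal move changes the Grundy value (mex property), so 0 moves.
Pile B: target g' = 1⊕0 = 1, but every legal move changes the Grundy value (mex property), so 0 moves.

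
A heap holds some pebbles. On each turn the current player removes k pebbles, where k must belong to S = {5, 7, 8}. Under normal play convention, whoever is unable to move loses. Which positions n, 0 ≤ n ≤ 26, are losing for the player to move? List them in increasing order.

0, 1, 2, 3, 4, 13, 14, 15, 16, 17, 26

G(0) = 0
G(1) = mex{} = 0
G(2) = mex{} = 0
G(3) = mex{} = 0
G(4) = mex{} = 0
G(5) = mex{0} = 1
G(6) = mex{0} = 1
G(7) = mex{0,0} = 1
G(8) = mex{0,0,0} = 1
G(9) = mex{0,0,0} = 1
G(10) = mex{1,0,0} = 2
G(11) = mex{1,0,0} = 2
G(12) = mex{1,1,0} = 2
G(13) = mex{1,1,1} = 0
G(14) = mex{1,1,1} = 0
G(15) = mex{2,1,1} = 0
G(16) = mex{2,1,1} = 0
G(17) = mex{2,2,1} = 0
G(18) = mex{0,2,2} = 1
G(19) = mex{0,2,2} = 1
G(20) = mex{0,0,2} = 1
G(21) = mex{0,0,0} = 1
G(22) = mex{0,0,0} = 1
G(23) = mex{1,0,0} = 2
G(24) = mex{1,0,0} = 2
G(25) = mex{1,1,0} = 2
G(26) = mex{1,1,1} = 0
P-positions are exactly the n with G(n) = 0.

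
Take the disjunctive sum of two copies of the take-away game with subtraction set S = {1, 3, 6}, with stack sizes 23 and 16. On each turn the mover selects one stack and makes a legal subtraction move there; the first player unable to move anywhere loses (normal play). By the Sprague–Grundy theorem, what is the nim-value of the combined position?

All stacks use S = {1, 3, 6}:
n :  0  1  2  3  4  5  6  7  8  9 10 11 12 13 14 15 16 17 18 19 20 21 22 23
G :  0  1  0  1  0  1  2  3  2  0  1  0  1  0  1  2  3  2  0  1  0  1  0  1
Stack A: G(23) = 1.
Stack B: G(16) = 3.
Combined Grundy value = 1 ⊕ 3 = 2.

2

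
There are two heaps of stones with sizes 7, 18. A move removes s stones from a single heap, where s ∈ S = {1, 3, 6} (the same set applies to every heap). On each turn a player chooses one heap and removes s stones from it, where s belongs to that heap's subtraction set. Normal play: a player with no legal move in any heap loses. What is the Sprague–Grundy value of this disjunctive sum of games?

3

All heaps use S = {1, 3, 6}:
n :  0  1  2  3  4  5  6  7  8  9 10 11 12 13 14 15 16 17 18
G :  0  1  0  1  0  1  2  3  2  0  1  0  1  0  1  2  3  2  0
Heap A: G(7) = 3.
Heap B: G(18) = 0.
Combined Grundy value = 3 ⊕ 0 = 3.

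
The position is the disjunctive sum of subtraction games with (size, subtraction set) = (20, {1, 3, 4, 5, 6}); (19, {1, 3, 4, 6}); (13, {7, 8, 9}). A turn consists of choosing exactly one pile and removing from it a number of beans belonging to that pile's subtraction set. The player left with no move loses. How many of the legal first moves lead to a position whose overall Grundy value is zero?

Pile A, S = {1, 3, 4, 5, 6}:
G(0) = 0
G(1) = mex{0} = 1
G(2) = mex{1} = 0
G(3) = mex{0,0} = 1
G(4) = mex{1,1,0} = 2
G(5) = mex{2,0,1,0} = 3
G(6) = mex{3,1,0,1,0} = 2
G(7) = mex{2,2,1,0,1} = 3
G(8) = mex{3,3,2,1,0} = 4
G(9) = mex{4,2,3,2,1} = 0
G(10) = mex{0,3,2,3,2} = 1
G(11) = mex{1,4,3,2,3} = 0
G(12) = mex{0,0,4,3,2} = 1
G(13) = mex{1,1,0,4,3} = 2
G(14) = mex{2,0,1,0,4} = 3
G(15) = mex{3,1,0,1,0} = 2
G(16) = mex{2,2,1,0,1} = 3
G(17) = mex{3,3,2,1,0} = 4
G(18) = mex{4,2,3,2,1} = 0
G(19) = mex{0,3,2,3,2} = 1
G(20) = mex{1,4,3,2,3} = 0
G_A(20) = 0.
Pile B, S = {1, 3, 4, 6}:
n :  0  1  2  3  4  5  6  7  8  9 10 11 12 13 14 15 16 17 18 19
G :  0  1  0  1  2  3  2  0  1  0  1  2  3  2  0  1  0  1  2  3
G_B(19) = 3.
Pile C, S = {7, 8, 9}:
n :  0  1  2  3  4  5  6  7  8  9 10 11 12 13
G :  0  0  0  0  0  0  0  1  1  1  1  1  1  1
G_C(13) = 1.
Combined Grundy value = 0 ⊕ 3 ⊕ 1 = 2.
A winning move leaves total XOR = 0, i.e. changes one component's Grundy value g to g ⊕ X where X is the current total.
Pile A: need g' = 0⊕2 = 2. Options: 20−1→G=1, 20−3→G=4, 20−4→G=3, 20−5→G=2, 20−6→G=3. Hits: 1.
Pile B: need g' = 3⊕2 = 1. Options: 19−1→G=2, 19−3→G=0, 19−4→G=1, 19−6→G=2. Hits: 1.
Pile C: need g' = 1⊕2 = 3. Options: 13−7→G=0, 13−8→G=0, 13−9→G=0. Hits: 0.

2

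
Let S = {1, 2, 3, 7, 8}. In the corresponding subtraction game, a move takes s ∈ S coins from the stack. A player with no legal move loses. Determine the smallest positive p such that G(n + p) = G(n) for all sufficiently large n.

9

G(0) = 0
G(1) = mex{0} = 1
G(2) = mex{1,0} = 2
G(3) = mex{2,1,0} = 3
G(4) = mex{3,2,1} = 0
G(5) = mex{0,3,2} = 1
G(6) = mex{1,0,3} = 2
G(7) = mex{2,1,0,0} = 3
G(8) = mex{3,2,1,1,0} = 4
G(9) = mex{4,3,2,2,1} = 0
G(10) = mex{0,4,3,3,2} = 1
G(11) = mex{1,0,4,0,3} = 2
G(12) = mex{2,1,0,1,0} = 3
G(13) = mex{3,2,1,2,1} = 0
G(14) = mex{0,3,2,3,2} = 1
G(15) = mex{1,0,3,4,3} = 2
G(16) = mex{2,1,0,0,4} = 3
G(17) = mex{3,2,1,1,0} = 4
G(18) = mex{4,3,2,2,1} = 0
G(19) = mex{0,4,3,3,2} = 1
G(n+9) = G(n) holds for n = 0,…,7 (a full window of length max(S) = 8), so the sequence is purely periodic with period 9.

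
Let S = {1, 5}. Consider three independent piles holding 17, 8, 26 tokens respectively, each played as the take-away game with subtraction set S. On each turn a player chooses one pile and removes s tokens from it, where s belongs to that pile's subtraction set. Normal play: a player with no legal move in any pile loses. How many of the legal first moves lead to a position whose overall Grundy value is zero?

6

All piles use S = {1, 5}:
G(0) = 0
G(1) = mex{0} = 1
G(2) = mex{1} = 0
G(3) = mex{0} = 1
G(4) = mex{1} = 0
G(5) = mex{0,0} = 1
G(6) = mex{1,1} = 0
G(7) = mex{0,0} = 1
G(8) = mex{1,1} = 0
G(9) = mex{0,0} = 1
G(10) = mex{1,1} = 0
G(11) = mex{0,0} = 1
G(12) = mex{1,1} = 0
G(13) = mex{0,0} = 1
G(14) = mex{1,1} = 0
G(15) = mex{0,0} = 1
G(16) = mex{1,1} = 0
G(17) = mex{0,0} = 1
G(18) = mex{1,1} = 0
G(19) = mex{0,0} = 1
G(20) = mex{1,1} = 0
G(21) = mex{0,0} = 1
G(22) = mex{1,1} = 0
G(23) = mex{0,0} = 1
G(24) = mex{1,1} = 0
G(25) = mex{0,0} = 1
G(26) = mex{1,1} = 0
Pile A: G(17) = 1.
Pile B: G(8) = 0.
Pile C: G(26) = 0.
Combined Grundy value = 1 ⊕ 0 ⊕ 0 = 1.
A winning move leaves total XOR = 0, i.e. changes one component's Grundy value g to g ⊕ X where X is the current total.
Pile A: need g' = 1⊕1 = 0. Options: 17−1→G=0, 17−5→G=0. Hits: 2.
Pile B: need g' = 0⊕1 = 1. Options: 8−1→G=1, 8−5→G=1. Hits: 2.
Pile C: need g' = 0⊕1 = 1. Options: 26−1→G=1, 26−5→G=1. Hits: 2.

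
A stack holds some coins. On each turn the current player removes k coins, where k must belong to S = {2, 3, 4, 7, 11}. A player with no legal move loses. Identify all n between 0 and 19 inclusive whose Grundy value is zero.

0, 1, 6, 14, 15

G(0) = 0
G(1) = mex{} = 0
G(2) = mex{0} = 1
G(3) = mex{0,0} = 1
G(4) = mex{1,0,0} = 2
G(5) = mex{1,1,0} = 2
G(6) = mex{2,1,1} = 0
G(7) = mex{2,2,1,0} = 3
G(8) = mex{0,2,2,0} = 1
G(9) = mex{3,0,2,1} = 4
G(10) = mex{1,3,0,1} = 2
G(11) = mex{4,1,3,2,0} = 5
G(12) = mex{2,4,1,2,0} = 3
G(13) = mex{5,2,4,0,1} = 3
G(14) = mex{3,5,2,3,1} = 0
G(15) = mex{3,3,5,1,2} = 0
G(16) = mex{0,3,3,4,2} = 1
G(17) = mex{0,0,3,2,0} = 1
G(18) = mex{1,0,0,5,3} = 2
G(19) = mex{1,1,0,3,1} = 2
P-positions are exactly the n with G(n) = 0.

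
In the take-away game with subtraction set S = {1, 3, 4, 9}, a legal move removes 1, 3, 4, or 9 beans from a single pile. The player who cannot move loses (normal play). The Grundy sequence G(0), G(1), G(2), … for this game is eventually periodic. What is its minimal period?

12

n :  0  1  2  3  4  5  6  7  8  9 10 11 12 13 14 15 16 17 18 19 20 21 22 23 24 25
G :  0  1  0  1  2  3  2  0  1  4  3  2  0  1  0  1  2  3  2  0  1  4  3  2  0  1
G(n+12) = G(n) holds for n = 0,…,8 (a full window of length max(S) = 9), so the sequence is purely periodic with period 12.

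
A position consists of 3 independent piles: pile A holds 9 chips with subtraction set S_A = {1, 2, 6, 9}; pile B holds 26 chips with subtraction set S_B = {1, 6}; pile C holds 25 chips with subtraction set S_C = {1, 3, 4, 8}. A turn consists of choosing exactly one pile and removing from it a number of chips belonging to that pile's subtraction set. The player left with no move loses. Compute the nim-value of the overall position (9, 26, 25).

1

Pile A, S = {1, 2, 6, 9}:
G(0) = 0
G(1) = mex{0} = 1
G(2) = mex{1,0} = 2
G(3) = mex{2,1} = 0
G(4) = mex{0,2} = 1
G(5) = mex{1,0} = 2
G(6) = mex{2,1,0} = 3
G(7) = mex{3,2,1} = 0
G(8) = mex{0,3,2} = 1
G(9) = mex{1,0,0,0} = 2
G_A(9) = 2.
Pile B, S = {1, 6}:
G(0) = 0
G(1) = mex{0} = 1
G(2) = mex{1} = 0
G(3) = mex{0} = 1
G(4) = mex{1} = 0
G(5) = mex{0} = 1
G(6) = mex{1,0} = 2
G(7) = mex{2,1} = 0
G(8) = mex{0,0} = 1
G(9) = mex{1,1} = 0
G(10) = mex{0,0} = 1
G(11) = mex{1,1} = 0
G(12) = mex{0,2} = 1
G(13) = mex{1,0} = 2
G(14) = mex{2,1} = 0
G(15) = mex{0,0} = 1
G(16) = mex{1,1} = 0
G(17) = mex{0,0} = 1
G(18) = mex{1,1} = 0
G(19) = mex{0,2} = 1
G(20) = mex{1,0} = 2
G(21) = mex{2,1} = 0
G(22) = mex{0,0} = 1
G(23) = mex{1,1} = 0
G(24) = mex{0,0} = 1
G(25) = mex{1,1} = 0
G(26) = mex{0,2} = 1
G_B(26) = 1.
Pile C, S = {1, 3, 4, 8}:
n :  0  1  2  3  4  5  6  7  8  9 10 11 12 13 14 15 16 17 18 19 20 21 22 23 24 25
G :  0  1  0  1  2  3  2  0  1  0  1  2  3  2  0  1  0  1  2  3  2  0  1  0  1  2
G_C(25) = 2.
Combined Grundy value = 2 ⊕ 1 ⊕ 2 = 1.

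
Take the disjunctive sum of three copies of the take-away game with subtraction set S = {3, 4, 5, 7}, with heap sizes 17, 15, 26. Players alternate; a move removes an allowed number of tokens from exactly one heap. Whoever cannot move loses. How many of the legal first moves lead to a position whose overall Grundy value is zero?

4

All heaps use S = {3, 4, 5, 7}:
n :  0  1  2  3  4  5  6  7  8  9 10 11 12 13 14 15 16 17 18 19 20 21 22 23 24 25 26
G :  0  0  0  1  1  1  2  2  2  3  0  0  0  1  1  1  2  2  2  3  0  0  0  1  1  1  2
Heap A: G(17) = 2.
Heap B: G(15) = 1.
Heap C: G(26) = 2.
Combined Grundy value = 2 ⊕ 1 ⊕ 2 = 1.
A winning move leaves total XOR = 0, i.e. changes one component's Grundy value g to g ⊕ X where X is the current total.
Heap A: need g' = 2⊕1 = 3. Options: 17−3→G=1, 17−4→G=1, 17−5→G=0, 17−7→G=0. Hits: 0.
Heap B: need g' = 1⊕1 = 0. Options: 15−3→G=0, 15−4→G=0, 15−5→G=0, 15−7→G=2. Hits: 3.
Heap C: need g' = 2⊕1 = 3. Options: 26−3→G=1, 26−4→G=0, 26−5→G=0, 26−7→G=3. Hits: 1.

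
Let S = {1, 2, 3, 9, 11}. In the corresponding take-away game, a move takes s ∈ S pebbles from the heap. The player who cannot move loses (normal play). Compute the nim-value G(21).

G(0) = 0
G(1) = mex{0} = 1
G(2) = mex{1,0} = 2
G(3) = mex{2,1,0} = 3
G(4) = mex{3,2,1} = 0
G(5) = mex{0,3,2} = 1
G(6) = mex{1,0,3} = 2
G(7) = mex{2,1,0} = 3
G(8) = mex{3,2,1} = 0
G(9) = mex{0,3,2,0} = 1
G(10) = mex{1,0,3,1} = 2
G(11) = mex{2,1,0,2,0} = 3
G(12) = mex{3,2,1,3,1} = 0
G(13) = mex{0,3,2,0,2} = 1
G(14) = mex{1,0,3,1,3} = 2
G(15) = mex{2,1,0,2,0} = 3
G(16) = mex{3,2,1,3,1} = 0
G(17) = mex{0,3,2,0,2} = 1
G(18) = mex{1,0,3,1,3} = 2
G(19) = mex{2,1,0,2,0} = 3
G(20) = mex{3,2,1,3,1} = 0
G(21) = mex{0,3,2,0,2} = 1

1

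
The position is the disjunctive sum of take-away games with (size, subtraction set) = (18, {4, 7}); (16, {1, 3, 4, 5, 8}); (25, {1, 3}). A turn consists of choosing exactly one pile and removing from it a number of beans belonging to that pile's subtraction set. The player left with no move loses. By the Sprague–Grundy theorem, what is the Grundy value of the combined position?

3

Pile A, S = {4, 7}:
n :  0  1  2  3  4  5  6  7  8  9 10 11 12 13 14 15 16 17 18
G :  0  0  0  0  1  1  1  1  2  2  2  0  0  0  0  1  1  1  1
G_A(18) = 1.
Pile B, S = {1, 3, 4, 5, 8}:
n :  0  1  2  3  4  5  6  7  8  9 10 11 12 13 14 15 16
G :  0  1  0  1  2  3  2  3  4  0  1  0  1  2  3  2  3
G_B(16) = 3.
Pile C, S = {1, 3}:
n :  0  1  2  3  4  5  6  7  8  9 10 11 12 13 14 15 16 17 18 19 20 21 22 23 24 25
G :  0  1  0  1  0  1  0  1  0  1  0  1  0  1  0  1  0  1  0  1  0  1  0  1  0  1
G_C(25) = 1.
Combined Grundy value = 1 ⊕ 3 ⊕ 1 = 3.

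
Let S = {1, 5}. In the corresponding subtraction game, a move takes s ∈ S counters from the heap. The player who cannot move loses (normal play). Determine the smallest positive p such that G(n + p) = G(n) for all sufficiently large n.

2

n :  0  1  2  3  4  5  6  7  8  9 10 11 12 13 14
G :  0  1  0  1  0  1  0  1  0  1  0  1  0  1  0
G(n+2) = G(n) holds for n = 0,…,4 (a full window of length max(S) = 5), so the sequence is purely periodic with period 2.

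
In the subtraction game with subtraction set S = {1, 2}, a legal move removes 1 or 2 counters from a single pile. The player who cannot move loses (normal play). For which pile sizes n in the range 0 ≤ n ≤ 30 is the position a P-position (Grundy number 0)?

0, 3, 6, 9, 12, 15, 18, 21, 24, 27, 30

n :  0  1  2  3  4  5  6  7  8  9 10 11 12 13 14 15 16 17 18 19 20 21 22 23 24 25 26 27 28 29 30
G :  0  1  2  0  1  2  0  1  2  0  1  2  0  1  2  0  1  2  0  1  2  0  1  2  0  1  2  0  1  2  0
P-positions are exactly the n with G(n) = 0.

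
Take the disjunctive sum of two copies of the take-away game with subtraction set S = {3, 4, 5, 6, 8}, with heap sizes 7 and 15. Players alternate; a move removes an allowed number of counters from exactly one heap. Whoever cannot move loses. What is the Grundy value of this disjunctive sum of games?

3

All heaps use S = {3, 4, 5, 6, 8}:
G(0) = 0
G(1) = mex{} = 0
G(2) = mex{} = 0
G(3) = mex{0} = 1
G(4) = mex{0,0} = 1
G(5) = mex{0,0,0} = 1
G(6) = mex{1,0,0,0} = 2
G(7) = mex{1,1,0,0} = 2
G(8) = mex{1,1,1,0,0} = 2
G(9) = mex{2,1,1,1,0} = 3
G(10) = mex{2,2,1,1,0} = 3
G(11) = mex{2,2,2,1,1} = 0
G(12) = mex{3,2,2,2,1} = 0
G(13) = mex{3,3,2,2,1} = 0
G(14) = mex{0,3,3,2,2} = 1
G(15) = mex{0,0,3,3,2} = 1
Heap A: G(7) = 2.
Heap B: G(15) = 1.
Combined Grundy value = 2 ⊕ 1 = 3.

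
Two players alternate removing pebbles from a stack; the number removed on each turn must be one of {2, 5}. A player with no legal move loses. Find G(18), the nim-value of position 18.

G(0) = 0
G(1) = mex{} = 0
G(2) = mex{0} = 1
G(3) = mex{0} = 1
G(4) = mex{1} = 0
G(5) = mex{1,0} = 2
G(6) = mex{0,0} = 1
G(7) = mex{2,1} = 0
G(8) = mex{1,1} = 0
G(9) = mex{0,0} = 1
G(10) = mex{0,2} = 1
G(11) = mex{1,1} = 0
G(12) = mex{1,0} = 2
G(13) = mex{0,0} = 1
G(14) = mex{2,1} = 0
G(15) = mex{1,1} = 0
G(16) = mex{0,0} = 1
G(17) = mex{0,2} = 1
G(18) = mex{1,1} = 0

0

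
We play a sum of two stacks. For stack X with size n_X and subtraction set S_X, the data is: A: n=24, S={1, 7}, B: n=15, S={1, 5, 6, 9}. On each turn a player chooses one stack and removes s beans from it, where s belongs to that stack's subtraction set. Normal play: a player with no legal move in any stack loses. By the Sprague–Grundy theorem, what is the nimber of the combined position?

1

Stack A, S = {1, 7}:
G(0) = 0
G(1) = mex{0} = 1
G(2) = mex{1} = 0
G(3) = mex{0} = 1
G(4) = mex{1} = 0
G(5) = mex{0} = 1
G(6) = mex{1} = 0
G(7) = mex{0,0} = 1
G(8) = mex{1,1} = 0
G(9) = mex{0,0} = 1
G(10) = mex{1,1} = 0
G(11) = mex{0,0} = 1
G(12) = mex{1,1} = 0
G(13) = mex{0,0} = 1
G(14) = mex{1,1} = 0
G(15) = mex{0,0} = 1
G(16) = mex{1,1} = 0
G(17) = mex{0,0} = 1
G(18) = mex{1,1} = 0
G(19) = mex{0,0} = 1
G(20) = mex{1,1} = 0
G(21) = mex{0,0} = 1
G(22) = mex{1,1} = 0
G(23) = mex{0,0} = 1
G(24) = mex{1,1} = 0
G_A(24) = 0.
Stack B, S = {1, 5, 6, 9}:
G(0) = 0
G(1) = mex{0} = 1
G(2) = mex{1} = 0
G(3) = mex{0} = 1
G(4) = mex{1} = 0
G(5) = mex{0,0} = 1
G(6) = mex{1,1,0} = 2
G(7) = mex{2,0,1} = 3
G(8) = mex{3,1,0} = 2
G(9) = mex{2,0,1,0} = 3
G(10) = mex{3,1,0,1} = 2
G(11) = mex{2,2,1,0} = 3
G(12) = mex{3,3,2,1} = 0
G(13) = mex{0,2,3,0} = 1
G(14) = mex{1,3,2,1} = 0
G(15) = mex{0,2,3,2} = 1
G_B(15) = 1.
Combined Grundy value = 0 ⊕ 1 = 1.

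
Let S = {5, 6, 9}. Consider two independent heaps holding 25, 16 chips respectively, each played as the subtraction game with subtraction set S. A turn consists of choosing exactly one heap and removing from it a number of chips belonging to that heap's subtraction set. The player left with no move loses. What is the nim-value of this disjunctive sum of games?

2

All heaps use S = {5, 6, 9}:
n :  0  1  2  3  4  5  6  7  8  9 10 11 12 13 14 15 16 17 18 19 20 21 22 23 24 25
G :  0  0  0  0  0  1  1  1  1  1  2  2  2  2  0  0  0  0  0  1  1  1  1  1  2  2
Heap A: G(25) = 2.
Heap B: G(16) = 0.
Combined Grundy value = 2 ⊕ 0 = 2.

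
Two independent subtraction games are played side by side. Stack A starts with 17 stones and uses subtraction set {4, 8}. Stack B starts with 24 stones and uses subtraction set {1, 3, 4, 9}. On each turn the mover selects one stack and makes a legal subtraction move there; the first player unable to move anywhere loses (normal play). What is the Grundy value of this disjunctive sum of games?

Stack A, S = {4, 8}:
n :  0  1  2  3  4  5  6  7  8  9 10 11 12 13 14 15 16 17
G :  0  0  0  0  1  1  1  1  2  2  2  2  0  0  0  0  1  1
G_A(17) = 1.
Stack B, S = {1, 3, 4, 9}:
G(0) = 0
G(1) = mex{0} = 1
G(2) = mex{1} = 0
G(3) = mex{0,0} = 1
G(4) = mex{1,1,0} = 2
G(5) = mex{2,0,1} = 3
G(6) = mex{3,1,0} = 2
G(7) = mex{2,2,1} = 0
G(8) = mex{0,3,2} = 1
G(9) = mex{1,2,3,0} = 4
G(10) = mex{4,0,2,1} = 3
G(11) = mex{3,1,0,0} = 2
G(12) = mex{2,4,1,1} = 0
G(13) = mex{0,3,4,2} = 1
G(14) = mex{1,2,3,3} = 0
G(15) = mex{0,0,2,2} = 1
G(16) = mex{1,1,0,0} = 2
G(17) = mex{2,0,1,1} = 3
G(18) = mex{3,1,0,4} = 2
G(19) = mex{2,2,1,3} = 0
G(20) = mex{0,3,2,2} = 1
G(21) = mex{1,2,3,0} = 4
G(22) = mex{4,0,2,1} = 3
G(23) = mex{3,1,0,0} = 2
G(24) = mex{2,4,1,1} = 0
G_B(24) = 0.
Combined Grundy value = 1 ⊕ 0 = 1.

1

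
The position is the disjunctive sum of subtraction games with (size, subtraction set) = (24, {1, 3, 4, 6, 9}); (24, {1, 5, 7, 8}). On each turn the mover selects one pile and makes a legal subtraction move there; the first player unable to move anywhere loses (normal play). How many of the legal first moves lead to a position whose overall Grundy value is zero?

Pile A, S = {1, 3, 4, 6, 9}:
G(0) = 0
G(1) = mex{0} = 1
G(2) = mex{1} = 0
G(3) = mex{0,0} = 1
G(4) = mex{1,1,0} = 2
G(5) = mex{2,0,1} = 3
G(6) = mex{3,1,0,0} = 2
G(7) = mex{2,2,1,1} = 0
G(8) = mex{0,3,2,0} = 1
G(9) = mex{1,2,3,1,0} = 4
G(10) = mex{4,0,2,2,1} = 3
G(11) = mex{3,1,0,3,0} = 2
G(12) = mex{2,4,1,2,1} = 0
G(13) = mex{0,3,4,0,2} = 1
G(14) = mex{1,2,3,1,3} = 0
G(15) = mex{0,0,2,4,2} = 1
G(16) = mex{1,1,0,3,0} = 2
G(17) = mex{2,0,1,2,1} = 3
G(18) = mex{3,1,0,0,4} = 2
G(19) = mex{2,2,1,1,3} = 0
G(20) = mex{0,3,2,0,2} = 1
G(21) = mex{1,2,3,1,0} = 4
G(22) = mex{4,0,2,2,1} = 3
G(23) = mex{3,1,0,3,0} = 2
G(24) = mex{2,4,1,2,1} = 0
G_A(24) = 0.
Pile B, S = {1, 5, 7, 8}:
n :  0  1  2  3  4  5  6  7  8  9 10 11 12 13 14 15 16 17 18 19 20 21 22 23 24
G :  0  1  0  1  0  1  0  1  2  3  2  3  2  3  2  0  1  0  1  0  1  0  1  2  3
G_B(24) = 3.
Combined Grundy value = 0 ⊕ 3 = 3.
A winning move leaves total XOR = 0, i.e. changes one component's Grundy value g to g ⊕ X where X is the current total.
Pile A: need g' = 0⊕3 = 3. Options: 24−1→G=2, 24−3→G=4, 24−4→G=1, 24−6→G=2, 24−9→G=1. Hits: 0.
Pile B: need g' = 3⊕3 = 0. Options: 24−1→G=2, 24−5→G=0, 24−7→G=0, 24−8→G=1. Hits: 2.

2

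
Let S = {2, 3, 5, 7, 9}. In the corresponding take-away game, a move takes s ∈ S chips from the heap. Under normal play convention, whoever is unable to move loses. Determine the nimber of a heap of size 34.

0

G(0) = 0
G(1) = mex{} = 0
G(2) = mex{0} = 1
G(3) = mex{0,0} = 1
G(4) = mex{1,0} = 2
G(5) = mex{1,1,0} = 2
G(6) = mex{2,1,0} = 3
G(7) = mex{2,2,1,0} = 3
G(8) = mex{3,2,1,0} = 4
G(9) = mex{3,3,2,1,0} = 4
G(10) = mex{4,3,2,1,0} = 5
G(11) = mex{4,4,3,2,1} = 0
G(12) = mex{5,4,3,2,1} = 0
G(13) = mex{0,5,4,3,2} = 1
G(14) = mex{0,0,4,3,2} = 1
G(15) = mex{1,0,5,4,3} = 2
G(16) = mex{1,1,0,4,3} = 2
G(17) = mex{2,1,0,5,4} = 3
G(18) = mex{2,2,1,0,4} = 3
G(19) = mex{3,2,1,0,5} = 4
G(20) = mex{3,3,2,1,0} = 4
G(21) = mex{4,3,2,1,0} = 5
G(22) = mex{4,4,3,2,1} = 0
G(23) = mex{5,4,3,2,1} = 0
G(24) = mex{0,5,4,3,2} = 1
G(25) = mex{0,0,4,3,2} = 1
G(26) = mex{1,0,5,4,3} = 2
G(27) = mex{1,1,0,4,3} = 2
G(28) = mex{2,1,0,5,4} = 3
G(29) = mex{2,2,1,0,4} = 3
G(30) = mex{3,2,1,0,5} = 4
G(31) = mex{3,3,2,1,0} = 4
G(32) = mex{4,3,2,1,0} = 5
G(33) = mex{4,4,3,2,1} = 0
G(34) = mex{5,4,3,2,1} = 0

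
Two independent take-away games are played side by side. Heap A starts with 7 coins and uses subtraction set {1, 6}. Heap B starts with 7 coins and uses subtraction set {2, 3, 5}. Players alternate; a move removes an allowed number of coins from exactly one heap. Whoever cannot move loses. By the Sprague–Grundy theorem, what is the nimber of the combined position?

0

Heap A, S = {1, 6}:
G(0) = 0
G(1) = mex{0} = 1
G(2) = mex{1} = 0
G(3) = mex{0} = 1
G(4) = mex{1} = 0
G(5) = mex{0} = 1
G(6) = mex{1,0} = 2
G(7) = mex{2,1} = 0
G_A(7) = 0.
Heap B, S = {2, 3, 5}:
n : 0 1 2 3 4 5 6 7
G : 0 0 1 1 2 2 3 0
G_B(7) = 0.
Combined Grundy value = 0 ⊕ 0 = 0.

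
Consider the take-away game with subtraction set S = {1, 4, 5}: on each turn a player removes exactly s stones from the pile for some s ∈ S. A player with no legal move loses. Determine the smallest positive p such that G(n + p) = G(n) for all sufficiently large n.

n :  0  1  2  3  4  5  6  7  8  9 10 11 12 13 14 15 16 17
G :  0  1  0  1  2  3  2  3  0  1  0  1  2  3  2  3  0  1
G(n+8) = G(n) holds for n = 0,…,4 (a full window of length max(S) = 5), so the sequence is purely periodic with period 8.

8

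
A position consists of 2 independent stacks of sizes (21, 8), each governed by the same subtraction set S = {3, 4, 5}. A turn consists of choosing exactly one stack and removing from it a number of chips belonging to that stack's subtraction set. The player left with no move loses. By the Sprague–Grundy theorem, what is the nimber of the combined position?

1

All stacks use S = {3, 4, 5}:
n :  0  1  2  3  4  5  6  7  8  9 10 11 12 13 14 15 16 17 18 19 20 21
G :  0  0  0  1  1  1  2  2  0  0  0  1  1  1  2  2  0  0  0  1  1  1
Stack A: G(21) = 1.
Stack B: G(8) = 0.
Combined Grundy value = 1 ⊕ 0 = 1.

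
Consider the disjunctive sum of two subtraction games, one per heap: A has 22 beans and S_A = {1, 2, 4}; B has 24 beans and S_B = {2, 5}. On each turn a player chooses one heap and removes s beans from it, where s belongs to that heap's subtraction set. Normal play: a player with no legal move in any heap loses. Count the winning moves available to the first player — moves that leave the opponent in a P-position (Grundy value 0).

0

Heap A, S = {1, 2, 4}:
G(0) = 0
G(1) = mex{0} = 1
G(2) = mex{1,0} = 2
G(3) = mex{2,1} = 0
G(4) = mex{0,2,0} = 1
G(5) = mex{1,0,1} = 2
G(6) = mex{2,1,2} = 0
G(7) = mex{0,2,0} = 1
G(8) = mex{1,0,1} = 2
G(9) = mex{2,1,2} = 0
G(10) = mex{0,2,0} = 1
G(11) = mex{1,0,1} = 2
G(12) = mex{2,1,2} = 0
G(13) = mex{0,2,0} = 1
G(14) = mex{1,0,1} = 2
G(15) = mex{2,1,2} = 0
G(16) = mex{0,2,0} = 1
G(17) = mex{1,0,1} = 2
G(18) = mex{2,1,2} = 0
G(19) = mex{0,2,0} = 1
G(20) = mex{1,0,1} = 2
G(21) = mex{2,1,2} = 0
G(22) = mex{0,2,0} = 1
G_A(22) = 1.
Heap B, S = {2, 5}:
n :  0  1  2  3  4  5  6  7  8  9 10 11 12 13 14 15 16 17 18 19 20 21 22 23 24
G :  0  0  1  1  0  2  1  0  0  1  1  0  2  1  0  0  1  1  0  2  1  0  0  1  1
G_B(24) = 1.
Combined Grundy value = 1 ⊕ 1 = 0.
A winning move leaves total XOR = 0, i.e. changes one component's Grundy value g to g ⊕ X where X is the current total.
Heap A: target g' = 1⊕0 = 1, but every legal move changes the Grundy value (mex property), so 0 moves.
Heap B: target g' = 1⊕0 = 1, but every legal move changes the Grundy value (mex property), so 0 moves.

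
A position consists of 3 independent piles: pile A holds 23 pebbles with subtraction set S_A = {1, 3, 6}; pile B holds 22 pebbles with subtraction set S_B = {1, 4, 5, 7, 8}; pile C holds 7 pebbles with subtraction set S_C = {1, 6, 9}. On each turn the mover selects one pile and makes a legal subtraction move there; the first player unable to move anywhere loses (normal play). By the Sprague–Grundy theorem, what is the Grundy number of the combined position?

Pile A, S = {1, 3, 6}:
G(0) = 0
G(1) = mex{0} = 1
G(2) = mex{1} = 0
G(3) = mex{0,0} = 1
G(4) = mex{1,1} = 0
G(5) = mex{0,0} = 1
G(6) = mex{1,1,0} = 2
G(7) = mex{2,0,1} = 3
G(8) = mex{3,1,0} = 2
G(9) = mex{2,2,1} = 0
G(10) = mex{0,3,0} = 1
G(11) = mex{1,2,1} = 0
G(12) = mex{0,0,2} = 1
G(13) = mex{1,1,3} = 0
G(14) = mex{0,0,2} = 1
G(15) = mex{1,1,0} = 2
G(16) = mex{2,0,1} = 3
G(17) = mex{3,1,0} = 2
G(18) = mex{2,2,1} = 0
G(19) = mex{0,3,0} = 1
G(20) = mex{1,2,1} = 0
G(21) = mex{0,0,2} = 1
G(22) = mex{1,1,3} = 0
G(23) = mex{0,0,2} = 1
G_A(23) = 1.
Pile B, S = {1, 4, 5, 7, 8}:
G(0) = 0
G(1) = mex{0} = 1
G(2) = mex{1} = 0
G(3) = mex{0} = 1
G(4) = mex{1,0} = 2
G(5) = mex{2,1,0} = 3
G(6) = mex{3,0,1} = 2
G(7) = mex{2,1,0,0} = 3
G(8) = mex{3,2,1,1,0} = 4
G(9) = mex{4,3,2,0,1} = 5
G(10) = mex{5,2,3,1,0} = 4
G(11) = mex{4,3,2,2,1} = 0
G(12) = mex{0,4,3,3,2} = 1
G(13) = mex{1,5,4,2,3} = 0
G(14) = mex{0,4,5,3,2} = 1
G(15) = mex{1,0,4,4,3} = 2
G(16) = mex{2,1,0,5,4} = 3
G(17) = mex{3,0,1,4,5} = 2
G(18) = mex{2,1,0,0,4} = 3
G(19) = mex{3,2,1,1,0} = 4
G(20) = mex{4,3,2,0,1} = 5
G(21) = mex{5,2,3,1,0} = 4
G(22) = mex{4,3,2,2,1} = 0
G_B(22) = 0.
Pile C, S = {1, 6, 9}:
G(0) = 0
G(1) = mex{0} = 1
G(2) = mex{1} = 0
G(3) = mex{0} = 1
G(4) = mex{1} = 0
G(5) = mex{0} = 1
G(6) = mex{1,0} = 2
G(7) = mex{2,1} = 0
G_C(7) = 0.
Combined Grundy value = 1 ⊕ 0 ⊕ 0 = 1.

1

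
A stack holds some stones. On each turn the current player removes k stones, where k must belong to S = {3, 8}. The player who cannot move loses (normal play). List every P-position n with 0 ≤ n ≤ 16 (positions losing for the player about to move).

n :  0  1  2  3  4  5  6  7  8  9 10 11 12 13 14 15 16
G :  0  0  0  1  1  1  0  0  2  1  1  0  0  0  1  1  1
P-positions are exactly the n with G(n) = 0.

0, 1, 2, 6, 7, 11, 12, 13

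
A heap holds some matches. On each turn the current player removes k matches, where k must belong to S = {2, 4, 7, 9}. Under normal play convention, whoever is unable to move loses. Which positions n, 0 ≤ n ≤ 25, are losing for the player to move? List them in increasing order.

G(0) = 0
G(1) = mex{} = 0
G(2) = mex{0} = 1
G(3) = mex{0} = 1
G(4) = mex{1,0} = 2
G(5) = mex{1,0} = 2
G(6) = mex{2,1} = 0
G(7) = mex{2,1,0} = 3
G(8) = mex{0,2,0} = 1
G(9) = mex{3,2,1,0} = 4
G(10) = mex{1,0,1,0} = 2
G(11) = mex{4,3,2,1} = 0
G(12) = mex{2,1,2,1} = 0
G(13) = mex{0,4,0,2} = 1
G(14) = mex{0,2,3,2} = 1
G(15) = mex{1,0,1,0} = 2
G(16) = mex{1,0,4,3} = 2
G(17) = mex{2,1,2,1} = 0
G(18) = mex{2,1,0,4} = 3
G(19) = mex{0,2,0,2} = 1
G(20) = mex{3,2,1,0} = 4
G(21) = mex{1,0,1,0} = 2
G(22) = mex{4,3,2,1} = 0
G(23) = mex{2,1,2,1} = 0
G(24) = mex{0,4,0,2} = 1
G(25) = mex{0,2,3,2} = 1
P-positions are exactly the n with G(n) = 0.

0, 1, 6, 11, 12, 17, 22, 23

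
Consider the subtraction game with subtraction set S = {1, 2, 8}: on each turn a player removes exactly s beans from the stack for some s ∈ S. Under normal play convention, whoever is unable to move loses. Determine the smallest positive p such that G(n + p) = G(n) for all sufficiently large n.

G(0) = 0
G(1) = mex{0} = 1
G(2) = mex{1,0} = 2
G(3) = mex{2,1} = 0
G(4) = mex{0,2} = 1
G(5) = mex{1,0} = 2
G(6) = mex{2,1} = 0
G(7) = mex{0,2} = 1
G(8) = mex{1,0,0} = 2
G(9) = mex{2,1,1} = 0
G(10) = mex{0,2,2} = 1
G(11) = mex{1,0,0} = 2
G(12) = mex{2,1,1} = 0
G(13) = mex{0,2,2} = 1
G(14) = mex{1,0,0} = 2
G(n+3) = G(n) holds for n = 0,…,7 (a full window of length max(S) = 8), so the sequence is purely periodic with period 3.

3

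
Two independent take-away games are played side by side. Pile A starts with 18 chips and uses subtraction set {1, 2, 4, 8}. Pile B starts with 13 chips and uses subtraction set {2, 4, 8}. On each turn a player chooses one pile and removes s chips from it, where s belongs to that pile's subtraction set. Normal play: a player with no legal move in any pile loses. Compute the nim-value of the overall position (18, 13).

Pile A, S = {1, 2, 4, 8}:
n :  0  1  2  3  4  5  6  7  8  9 10 11 12 13 14 15 16 17 18
G :  0  1  2  0  1  2  0  1  2  0  1  2  0  1  2  0  1  2  0
G_A(18) = 0.
Pile B, S = {2, 4, 8}:
G(0) = 0
G(1) = mex{} = 0
G(2) = mex{0} = 1
G(3) = mex{0} = 1
G(4) = mex{1,0} = 2
G(5) = mex{1,0} = 2
G(6) = mex{2,1} = 0
G(7) = mex{2,1} = 0
G(8) = mex{0,2,0} = 1
G(9) = mex{0,2,0} = 1
G(10) = mex{1,0,1} = 2
G(11) = mex{1,0,1} = 2
G(12) = mex{2,1,2} = 0
G(13) = mex{2,1,2} = 0
G_B(13) = 0.
Combined Grundy value = 0 ⊕ 0 = 0.

0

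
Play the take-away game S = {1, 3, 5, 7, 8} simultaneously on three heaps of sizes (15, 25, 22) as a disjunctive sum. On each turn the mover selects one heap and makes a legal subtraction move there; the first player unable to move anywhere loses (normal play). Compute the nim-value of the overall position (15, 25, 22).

3

All heaps use S = {1, 3, 5, 7, 8}:
G(0) = 0
G(1) = mex{0} = 1
G(2) = mex{1} = 0
G(3) = mex{0,0} = 1
G(4) = mex{1,1} = 0
G(5) = mex{0,0,0} = 1
G(6) = mex{1,1,1} = 0
G(7) = mex{0,0,0,0} = 1
G(8) = mex{1,1,1,1,0} = 2
G(9) = mex{2,0,0,0,1} = 3
G(10) = mex{3,1,1,1,0} = 2
G(11) = mex{2,2,0,0,1} = 3
G(12) = mex{3,3,1,1,0} = 2
G(13) = mex{2,2,2,0,1} = 3
G(14) = mex{3,3,3,1,0} = 2
G(15) = mex{2,2,2,2,1} = 0
G(16) = mex{0,3,3,3,2} = 1
G(17) = mex{1,2,2,2,3} = 0
G(18) = mex{0,0,3,3,2} = 1
G(19) = mex{1,1,2,2,3} = 0
G(20) = mex{0,0,0,3,2} = 1
G(21) = mex{1,1,1,2,3} = 0
G(22) = mex{0,0,0,0,2} = 1
G(23) = mex{1,1,1,1,0} = 2
G(24) = mex{2,0,0,0,1} = 3
G(25) = mex{3,1,1,1,0} = 2
Heap A: G(15) = 0.
Heap B: G(25) = 2.
Heap C: G(22) = 1.
Combined Grundy value = 0 ⊕ 2 ⊕ 1 = 3.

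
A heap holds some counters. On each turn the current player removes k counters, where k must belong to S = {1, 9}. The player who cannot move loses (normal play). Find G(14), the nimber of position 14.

0

G(0) = 0
G(1) = mex{0} = 1
G(2) = mex{1} = 0
G(3) = mex{0} = 1
G(4) = mex{1} = 0
G(5) = mex{0} = 1
G(6) = mex{1} = 0
G(7) = mex{0} = 1
G(8) = mex{1} = 0
G(9) = mex{0,0} = 1
G(10) = mex{1,1} = 0
G(11) = mex{0,0} = 1
G(12) = mex{1,1} = 0
G(13) = mex{0,0} = 1
G(14) = mex{1,1} = 0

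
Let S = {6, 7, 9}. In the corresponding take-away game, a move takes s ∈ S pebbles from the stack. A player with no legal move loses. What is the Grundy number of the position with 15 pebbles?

G(0) = 0
G(1) = mex{} = 0
G(2) = mex{} = 0
G(3) = mex{} = 0
G(4) = mex{} = 0
G(5) = mex{} = 0
G(6) = mex{0} = 1
G(7) = mex{0,0} = 1
G(8) = mex{0,0} = 1
G(9) = mex{0,0,0} = 1
G(10) = mex{0,0,0} = 1
G(11) = mex{0,0,0} = 1
G(12) = mex{1,0,0} = 2
G(13) = mex{1,1,0} = 2
G(14) = mex{1,1,0} = 2
G(15) = mex{1,1,1} = 0

0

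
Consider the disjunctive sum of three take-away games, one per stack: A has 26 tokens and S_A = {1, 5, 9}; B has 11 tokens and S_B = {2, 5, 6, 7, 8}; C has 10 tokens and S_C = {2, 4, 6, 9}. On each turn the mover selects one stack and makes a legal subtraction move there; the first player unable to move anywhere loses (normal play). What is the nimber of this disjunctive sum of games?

2

Stack A, S = {1, 5, 9}:
G(0) = 0
G(1) = mex{0} = 1
G(2) = mex{1} = 0
G(3) = mex{0} = 1
G(4) = mex{1} = 0
G(5) = mex{0,0} = 1
G(6) = mex{1,1} = 0
G(7) = mex{0,0} = 1
G(8) = mex{1,1} = 0
G(9) = mex{0,0,0} = 1
G(10) = mex{1,1,1} = 0
G(11) = mex{0,0,0} = 1
G(12) = mex{1,1,1} = 0
G(13) = mex{0,0,0} = 1
G(14) = mex{1,1,1} = 0
G(15) = mex{0,0,0} = 1
G(16) = mex{1,1,1} = 0
G(17) = mex{0,0,0} = 1
G(18) = mex{1,1,1} = 0
G(19) = mex{0,0,0} = 1
G(20) = mex{1,1,1} = 0
G(21) = mex{0,0,0} = 1
G(22) = mex{1,1,1} = 0
G(23) = mex{0,0,0} = 1
G(24) = mex{1,1,1} = 0
G(25) = mex{0,0,0} = 1
G(26) = mex{1,1,1} = 0
G_A(26) = 0.
Stack B, S = {2, 5, 6, 7, 8}:
n :  0  1  2  3  4  5  6  7  8  9 10 11
G :  0  0  1  1  0  2  1  3  2  2  3  3
G_B(11) = 3.
Stack C, S = {2, 4, 6, 9}:
G(0) = 0
G(1) = mex{} = 0
G(2) = mex{0} = 1
G(3) = mex{0} = 1
G(4) = mex{1,0} = 2
G(5) = mex{1,0} = 2
G(6) = mex{2,1,0} = 3
G(7) = mex{2,1,0} = 3
G(8) = mex{3,2,1} = 0
G(9) = mex{3,2,1,0} = 4
G(10) = mex{0,3,2,0} = 1
G_C(10) = 1.
Combined Grundy value = 0 ⊕ 3 ⊕ 1 = 2.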